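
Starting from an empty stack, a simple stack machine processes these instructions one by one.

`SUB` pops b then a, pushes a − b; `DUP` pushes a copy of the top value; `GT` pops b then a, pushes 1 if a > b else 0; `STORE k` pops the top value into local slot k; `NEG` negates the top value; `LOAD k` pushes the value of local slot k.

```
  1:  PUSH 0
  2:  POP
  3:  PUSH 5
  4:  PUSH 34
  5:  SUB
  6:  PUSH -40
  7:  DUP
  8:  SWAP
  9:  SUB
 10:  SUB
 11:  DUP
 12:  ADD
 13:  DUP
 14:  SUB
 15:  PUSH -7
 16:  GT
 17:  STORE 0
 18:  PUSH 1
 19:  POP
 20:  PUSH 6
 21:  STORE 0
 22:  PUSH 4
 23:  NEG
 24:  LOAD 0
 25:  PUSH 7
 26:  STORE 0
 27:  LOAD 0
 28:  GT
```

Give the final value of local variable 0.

7

PUSH 0    [0]
POP       []
PUSH 5    [5]
PUSH 34   [5, 34]
SUB       [-29]
PUSH -40  [-29, -40]
DUP       [-29, -40, -40]
SWAP      [-29, -40, -40]
SUB       [-29, 0]
SUB       [-29]
DUP       [-29, -29]
ADD       [-58]
DUP       [-58, -58]
SUB       [0]
PUSH -7   [0, -7]
GT        [1]
STORE 0   []
PUSH 1    [1]
POP       []
PUSH 6    [6]
STORE 0   []
PUSH 4    [4]
NEG       [-4]
LOAD 0    [-4, 6]
PUSH 7    [-4, 6, 7]
STORE 0   [-4, 6]
LOAD 0    [-4, 6, 7]
GT        [-4, 0]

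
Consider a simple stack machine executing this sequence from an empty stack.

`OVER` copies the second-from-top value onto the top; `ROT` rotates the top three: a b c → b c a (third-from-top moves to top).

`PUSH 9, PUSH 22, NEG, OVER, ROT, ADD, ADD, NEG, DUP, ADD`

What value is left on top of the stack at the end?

8

PUSH 9  → [9]
PUSH 22 → [9, 22]
NEG     → [9, -22]
OVER    → [9, -22, 9]
ROT     → [-22, 9, 9]
ADD     → [-22, 18]
ADD     → [-4]
NEG     → [4]
DUP     → [4, 4]
ADD     → [8]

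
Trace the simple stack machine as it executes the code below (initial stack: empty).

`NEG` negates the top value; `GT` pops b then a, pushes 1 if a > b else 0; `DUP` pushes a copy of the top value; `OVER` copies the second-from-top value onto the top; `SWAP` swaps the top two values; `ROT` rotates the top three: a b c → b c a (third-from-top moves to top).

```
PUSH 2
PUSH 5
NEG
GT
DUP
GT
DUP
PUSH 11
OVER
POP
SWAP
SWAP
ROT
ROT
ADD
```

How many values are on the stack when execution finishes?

2

PUSH 2  : [2]
PUSH 5  : [2, 5]
NEG     : [2, -5]
GT      : [1]
DUP     : [1, 1]
GT      : [0]
DUP     : [0, 0]
PUSH 11 : [0, 0, 11]
OVER    : [0, 0, 11, 0]
POP     : [0, 0, 11]
SWAP    : [0, 11, 0]
SWAP    : [0, 0, 11]
ROT     : [0, 11, 0]
ROT     : [11, 0, 0]
ADD     : [11, 0]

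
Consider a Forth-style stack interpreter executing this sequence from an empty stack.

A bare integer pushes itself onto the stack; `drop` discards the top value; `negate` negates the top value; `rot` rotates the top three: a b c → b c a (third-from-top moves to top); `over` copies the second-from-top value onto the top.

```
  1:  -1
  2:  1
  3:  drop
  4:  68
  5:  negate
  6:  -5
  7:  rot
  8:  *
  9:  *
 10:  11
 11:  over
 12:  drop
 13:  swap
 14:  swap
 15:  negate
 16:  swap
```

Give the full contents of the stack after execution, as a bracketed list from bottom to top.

-1     → -1
1      → -1 1
drop   → -1
68     → -1 68
negate → -1 -68
-5     → -1 -68 -5
rot    → -68 -5 -1
*      → -68 5
*      → -340
11     → -340 11
over   → -340 11 -340
drop   → -340 11
swap   → 11 -340
swap   → -340 11
negate → -340 -11
swap   → -11 -340

[-11, -340]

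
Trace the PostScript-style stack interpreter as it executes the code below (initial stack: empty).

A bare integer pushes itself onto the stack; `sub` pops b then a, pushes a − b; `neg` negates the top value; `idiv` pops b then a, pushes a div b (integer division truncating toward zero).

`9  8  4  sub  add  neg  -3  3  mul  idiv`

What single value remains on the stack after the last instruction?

1

9    -> 9
8    -> 9 8
4    -> 9 8 4
sub  -> 9 4
add  -> 13
neg  -> -13
-3   -> -13 -3
3    -> -13 -3 3
mul  -> -13 -9
idiv -> 1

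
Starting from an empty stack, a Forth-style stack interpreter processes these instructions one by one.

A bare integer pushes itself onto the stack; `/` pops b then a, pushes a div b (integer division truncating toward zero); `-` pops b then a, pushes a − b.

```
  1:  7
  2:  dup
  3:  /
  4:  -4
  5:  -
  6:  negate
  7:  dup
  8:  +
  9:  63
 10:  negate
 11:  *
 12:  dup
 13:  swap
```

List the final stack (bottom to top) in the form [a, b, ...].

[630, 630]

7      → 7
dup    → 7 7
/      → 1
-4     → 1 -4
-      → 5
negate → -5
dup    → -5 -5
+      → -10
63     → -10 63
negate → -10 -63
*      → 630
dup    → 630 630
swap   → 630 630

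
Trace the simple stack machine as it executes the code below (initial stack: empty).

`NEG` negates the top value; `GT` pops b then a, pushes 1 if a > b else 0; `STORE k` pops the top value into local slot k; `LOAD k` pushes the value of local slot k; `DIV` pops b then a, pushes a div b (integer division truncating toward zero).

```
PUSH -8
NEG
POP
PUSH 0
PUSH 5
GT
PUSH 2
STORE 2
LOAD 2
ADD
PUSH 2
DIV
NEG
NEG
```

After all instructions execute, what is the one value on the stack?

PUSH -8 → [-8]
NEG     → [8]
POP     → []
PUSH 0  → [0]
PUSH 5  → [0, 5]
GT      → [0]
PUSH 2  → [0, 2]
STORE 2 → [0]
LOAD 2  → [0, 2]
ADD     → [2]
PUSH 2  → [2, 2]
DIV     → [1]
NEG     → [-1]
NEG     → [1]

1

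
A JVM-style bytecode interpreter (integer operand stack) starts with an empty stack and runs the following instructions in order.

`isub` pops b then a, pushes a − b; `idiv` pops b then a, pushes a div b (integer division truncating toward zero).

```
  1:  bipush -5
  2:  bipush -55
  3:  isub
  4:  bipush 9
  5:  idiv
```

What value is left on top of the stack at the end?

5

bipush -5  → [-5]
bipush -55 → [-5, -55]
isub       → [50]
bipush 9   → [50, 9]
idiv       → [5]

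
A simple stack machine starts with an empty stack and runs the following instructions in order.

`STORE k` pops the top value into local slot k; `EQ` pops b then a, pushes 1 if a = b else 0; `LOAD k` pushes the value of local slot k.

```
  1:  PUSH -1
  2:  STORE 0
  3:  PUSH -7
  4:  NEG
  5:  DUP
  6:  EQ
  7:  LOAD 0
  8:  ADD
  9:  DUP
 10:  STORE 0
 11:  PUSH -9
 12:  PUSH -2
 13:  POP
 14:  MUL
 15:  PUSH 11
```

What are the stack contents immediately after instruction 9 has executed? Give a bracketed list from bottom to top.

[0, 0]

PUSH -1 -> -1
STORE 0 -> (empty)
PUSH -7 -> -7
NEG     -> 7
DUP     -> 7 7
EQ      -> 1
LOAD 0  -> 1 -1
ADD     -> 0
DUP     -> 0 0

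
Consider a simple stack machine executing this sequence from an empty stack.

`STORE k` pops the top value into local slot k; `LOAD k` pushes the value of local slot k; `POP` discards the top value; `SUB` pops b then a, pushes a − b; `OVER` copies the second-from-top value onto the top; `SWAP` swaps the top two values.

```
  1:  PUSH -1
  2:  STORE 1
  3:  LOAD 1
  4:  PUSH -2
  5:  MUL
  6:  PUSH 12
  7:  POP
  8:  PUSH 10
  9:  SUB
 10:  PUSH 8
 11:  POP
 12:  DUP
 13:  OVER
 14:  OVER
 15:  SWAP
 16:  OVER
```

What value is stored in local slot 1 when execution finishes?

PUSH -1 → -1
STORE 1 → (empty)
LOAD 1  → -1
PUSH -2 → -1 -2
MUL     → 2
PUSH 12 → 2 12
POP     → 2
PUSH 10 → 2 10
SUB     → -8
PUSH 8  → -8 8
POP     → -8
DUP     → -8 -8
OVER    → -8 -8 -8
OVER    → -8 -8 -8 -8
SWAP    → -8 -8 -8 -8
OVER    → -8 -8 -8 -8 -8

-1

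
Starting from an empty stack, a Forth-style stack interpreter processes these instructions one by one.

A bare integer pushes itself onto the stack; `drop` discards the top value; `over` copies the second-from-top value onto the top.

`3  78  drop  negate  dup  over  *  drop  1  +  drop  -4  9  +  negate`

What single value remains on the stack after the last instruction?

3      → [3]
78     → [3, 78]
drop   → [3]
negate → [-3]
dup    → [-3, -3]
over   → [-3, -3, -3]
*      → [-3, 9]
drop   → [-3]
1      → [-3, 1]
+      → [-2]
drop   → []
-4     → [-4]
9      → [-4, 9]
+      → [5]
negate → [-5]

-5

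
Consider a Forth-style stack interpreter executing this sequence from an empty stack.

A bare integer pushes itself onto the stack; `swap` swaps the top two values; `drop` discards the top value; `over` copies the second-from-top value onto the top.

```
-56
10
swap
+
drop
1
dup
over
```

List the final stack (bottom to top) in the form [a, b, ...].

-56   -56
10    -56 10
swap  10 -56
+     -46
drop  (empty)
1     1
dup   1 1
over  1 1 1

[1, 1, 1]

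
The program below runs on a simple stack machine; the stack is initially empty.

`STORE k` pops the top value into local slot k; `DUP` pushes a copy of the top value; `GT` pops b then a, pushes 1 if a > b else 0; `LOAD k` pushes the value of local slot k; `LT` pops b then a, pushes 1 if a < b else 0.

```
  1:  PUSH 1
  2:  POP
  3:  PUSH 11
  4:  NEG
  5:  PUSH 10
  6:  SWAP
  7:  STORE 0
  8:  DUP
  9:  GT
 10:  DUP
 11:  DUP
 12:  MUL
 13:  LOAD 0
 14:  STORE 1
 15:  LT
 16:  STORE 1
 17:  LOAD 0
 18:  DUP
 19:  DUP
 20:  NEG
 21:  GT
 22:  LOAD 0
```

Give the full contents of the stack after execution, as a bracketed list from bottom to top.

PUSH 1  : [1]
POP     : []
PUSH 11 : [11]
NEG     : [-11]
PUSH 10 : [-11, 10]
SWAP    : [10, -11]
STORE 0 : [10]
DUP     : [10, 10]
GT      : [0]
DUP     : [0, 0]
DUP     : [0, 0, 0]
MUL     : [0, 0]
LOAD 0  : [0, 0, -11]
STORE 1 : [0, 0]
LT      : [0]
STORE 1 : []
LOAD 0  : [-11]
DUP     : [-11, -11]
DUP     : [-11, -11, -11]
NEG     : [-11, -11, 11]
GT      : [-11, 0]
LOAD 0  : [-11, 0, -11]

[-11, 0, -11]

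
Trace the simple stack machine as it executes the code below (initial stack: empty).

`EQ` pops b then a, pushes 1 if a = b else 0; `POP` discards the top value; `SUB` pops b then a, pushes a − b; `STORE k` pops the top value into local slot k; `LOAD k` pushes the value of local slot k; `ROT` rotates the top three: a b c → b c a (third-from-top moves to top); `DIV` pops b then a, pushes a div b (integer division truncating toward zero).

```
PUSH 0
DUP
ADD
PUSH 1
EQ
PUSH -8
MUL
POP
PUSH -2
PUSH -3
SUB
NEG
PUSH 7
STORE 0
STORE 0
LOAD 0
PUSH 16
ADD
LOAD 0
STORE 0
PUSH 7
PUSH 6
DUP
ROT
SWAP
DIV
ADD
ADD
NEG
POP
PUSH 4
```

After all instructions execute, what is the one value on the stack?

4

PUSH 0  -> 0
DUP     -> 0 0
ADD     -> 0
PUSH 1  -> 0 1
EQ      -> 0
PUSH -8 -> 0 -8
MUL     -> 0
POP     -> (empty)
PUSH -2 -> -2
PUSH -3 -> -2 -3
SUB     -> 1
NEG     -> -1
PUSH 7  -> -1 7
STORE 0 -> -1
STORE 0 -> (empty)
LOAD 0  -> -1
PUSH 16 -> -1 16
ADD     -> 15
LOAD 0  -> 15 -1
STORE 0 -> 15
PUSH 7  -> 15 7
PUSH 6  -> 15 7 6
DUP     -> 15 7 6 6
ROT     -> 15 6 6 7
SWAP    -> 15 6 7 6
DIV     -> 15 6 1
ADD     -> 15 7
ADD     -> 22
NEG     -> -22
POP     -> (empty)
PUSH 4  -> 4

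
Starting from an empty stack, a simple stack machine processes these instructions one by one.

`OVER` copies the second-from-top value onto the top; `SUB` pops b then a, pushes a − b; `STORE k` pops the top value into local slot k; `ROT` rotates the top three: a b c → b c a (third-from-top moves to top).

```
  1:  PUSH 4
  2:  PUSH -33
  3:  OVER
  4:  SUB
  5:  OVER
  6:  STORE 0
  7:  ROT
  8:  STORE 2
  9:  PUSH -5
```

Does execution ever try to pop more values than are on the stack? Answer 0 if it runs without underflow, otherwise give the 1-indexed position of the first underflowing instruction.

7

PUSH 4   : 4
PUSH -33 : 4 -33
OVER     : 4 -33 4
SUB      : 4 -37
OVER     : 4 -37 4
STORE 0  : 4 -37
ROT  — needs 3 operands, stack has 2 → underflow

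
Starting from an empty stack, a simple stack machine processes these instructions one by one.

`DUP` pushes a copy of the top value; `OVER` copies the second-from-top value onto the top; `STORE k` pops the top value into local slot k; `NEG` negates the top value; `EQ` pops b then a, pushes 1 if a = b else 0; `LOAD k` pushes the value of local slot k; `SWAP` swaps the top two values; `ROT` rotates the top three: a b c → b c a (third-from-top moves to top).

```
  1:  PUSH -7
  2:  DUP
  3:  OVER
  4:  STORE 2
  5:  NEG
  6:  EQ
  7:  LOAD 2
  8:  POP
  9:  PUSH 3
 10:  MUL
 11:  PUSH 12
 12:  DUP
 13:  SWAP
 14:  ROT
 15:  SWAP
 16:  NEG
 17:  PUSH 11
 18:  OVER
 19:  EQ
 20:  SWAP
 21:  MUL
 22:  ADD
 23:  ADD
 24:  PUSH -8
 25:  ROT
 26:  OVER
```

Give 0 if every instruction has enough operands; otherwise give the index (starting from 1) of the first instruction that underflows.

PUSH -7 → [-7]
DUP     → [-7, -7]
OVER    → [-7, -7, -7]
STORE 2 → [-7, -7]
NEG     → [-7, 7]
EQ      → [0]
LOAD 2  → [0, -7]
POP     → [0]
PUSH 3  → [0, 3]
MUL     → [0]
PUSH 12 → [0, 12]
DUP     → [0, 12, 12]
SWAP    → [0, 12, 12]
ROT     → [12, 12, 0]
SWAP    → [12, 0, 12]
NEG     → [12, 0, -12]
PUSH 11 → [12, 0, -12, 11]
OVER    → [12, 0, -12, 11, -12]
EQ      → [12, 0, -12, 0]
SWAP    → [12, 0, 0, -12]
MUL     → [12, 0, 0]
ADD     → [12, 0]
ADD     → [12]
PUSH -8 → [12, -8]
ROT  — needs 3 operands, stack has 2 → underflow

25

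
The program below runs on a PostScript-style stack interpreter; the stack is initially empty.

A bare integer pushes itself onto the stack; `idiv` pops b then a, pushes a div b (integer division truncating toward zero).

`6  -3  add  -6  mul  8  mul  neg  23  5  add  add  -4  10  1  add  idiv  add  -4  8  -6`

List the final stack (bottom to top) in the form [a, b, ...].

6    : [6]
-3   : [6, -3]
add  : [3]
-6   : [3, -6]
mul  : [-18]
8    : [-18, 8]
mul  : [-144]
neg  : [144]
23   : [144, 23]
5    : [144, 23, 5]
add  : [144, 28]
add  : [172]
-4   : [172, -4]
10   : [172, -4, 10]
1    : [172, -4, 10, 1]
add  : [172, -4, 11]
idiv : [172, 0]
add  : [172]
-4   : [172, -4]
8    : [172, -4, 8]
-6   : [172, -4, 8, -6]

[172, -4, 8, -6]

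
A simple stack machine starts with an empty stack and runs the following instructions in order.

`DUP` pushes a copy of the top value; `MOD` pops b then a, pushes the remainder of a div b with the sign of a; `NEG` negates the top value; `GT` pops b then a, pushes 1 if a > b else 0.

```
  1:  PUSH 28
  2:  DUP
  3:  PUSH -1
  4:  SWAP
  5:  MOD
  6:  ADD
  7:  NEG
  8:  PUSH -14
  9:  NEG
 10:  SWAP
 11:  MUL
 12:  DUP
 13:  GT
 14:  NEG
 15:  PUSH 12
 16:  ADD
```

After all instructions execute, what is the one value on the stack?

PUSH 28  → [28]
DUP      → [28, 28]
PUSH -1  → [28, 28, -1]
SWAP     → [28, -1, 28]
MOD      → [28, -1]
ADD      → [27]
NEG      → [-27]
PUSH -14 → [-27, -14]
NEG      → [-27, 14]
SWAP     → [14, -27]
MUL      → [-378]
DUP      → [-378, -378]
GT       → [0]
NEG      → [0]
PUSH 12  → [0, 12]
ADD      → [12]

12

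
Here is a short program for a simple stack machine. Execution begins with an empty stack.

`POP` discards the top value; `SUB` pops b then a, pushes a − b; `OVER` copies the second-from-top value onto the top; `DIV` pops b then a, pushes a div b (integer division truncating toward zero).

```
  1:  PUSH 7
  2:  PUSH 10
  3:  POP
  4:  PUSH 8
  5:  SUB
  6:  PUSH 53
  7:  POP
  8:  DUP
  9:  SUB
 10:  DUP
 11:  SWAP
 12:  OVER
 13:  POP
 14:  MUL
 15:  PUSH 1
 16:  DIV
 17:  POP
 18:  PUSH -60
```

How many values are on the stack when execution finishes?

1

PUSH 7   -> [7]
PUSH 10  -> [7, 10]
POP      -> [7]
PUSH 8   -> [7, 8]
SUB      -> [-1]
PUSH 53  -> [-1, 53]
POP      -> [-1]
DUP      -> [-1, -1]
SUB      -> [0]
DUP      -> [0, 0]
SWAP     -> [0, 0]
OVER     -> [0, 0, 0]
POP      -> [0, 0]
MUL      -> [0]
PUSH 1   -> [0, 1]
DIV      -> [0]
POP      -> []
PUSH -60 -> [-60]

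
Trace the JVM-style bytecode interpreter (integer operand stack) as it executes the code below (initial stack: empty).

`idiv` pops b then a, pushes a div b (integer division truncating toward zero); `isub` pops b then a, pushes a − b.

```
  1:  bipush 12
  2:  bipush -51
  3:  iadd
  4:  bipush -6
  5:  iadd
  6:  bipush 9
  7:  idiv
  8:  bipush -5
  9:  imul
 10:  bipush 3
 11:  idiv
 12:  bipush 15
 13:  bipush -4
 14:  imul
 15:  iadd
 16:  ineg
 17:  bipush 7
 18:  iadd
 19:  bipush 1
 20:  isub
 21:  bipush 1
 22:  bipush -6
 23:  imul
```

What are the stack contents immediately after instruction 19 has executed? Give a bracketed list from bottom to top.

[59, 1]

bipush 12   [12]
bipush -51  [12, -51]
iadd        [-39]
bipush -6   [-39, -6]
iadd        [-45]
bipush 9    [-45, 9]
idiv        [-5]
bipush -5   [-5, -5]
imul        [25]
bipush 3    [25, 3]
idiv        [8]
bipush 15   [8, 15]
bipush -4   [8, 15, -4]
imul        [8, -60]
iadd        [-52]
ineg        [52]
bipush 7    [52, 7]
iadd        [59]
bipush 1    [59, 1]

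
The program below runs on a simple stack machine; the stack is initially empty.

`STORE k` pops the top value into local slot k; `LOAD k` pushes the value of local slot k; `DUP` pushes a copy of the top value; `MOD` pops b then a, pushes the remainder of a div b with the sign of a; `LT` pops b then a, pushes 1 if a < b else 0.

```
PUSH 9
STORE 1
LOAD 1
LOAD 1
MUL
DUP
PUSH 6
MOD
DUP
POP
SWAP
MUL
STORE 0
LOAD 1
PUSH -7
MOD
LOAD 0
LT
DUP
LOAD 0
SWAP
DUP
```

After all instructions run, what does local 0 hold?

243

PUSH 9  → 9
STORE 1 → (empty)
LOAD 1  → 9
LOAD 1  → 9 9
MUL     → 81
DUP     → 81 81
PUSH 6  → 81 81 6
MOD     → 81 3
DUP     → 81 3 3
POP     → 81 3
SWAP    → 3 81
MUL     → 243
STORE 0 → (empty)
LOAD 1  → 9
PUSH -7 → 9 -7
MOD     → 2
LOAD 0  → 2 243
LT      → 1
DUP     → 1 1
LOAD 0  → 1 1 243
SWAP    → 1 243 1
DUP     → 1 243 1 1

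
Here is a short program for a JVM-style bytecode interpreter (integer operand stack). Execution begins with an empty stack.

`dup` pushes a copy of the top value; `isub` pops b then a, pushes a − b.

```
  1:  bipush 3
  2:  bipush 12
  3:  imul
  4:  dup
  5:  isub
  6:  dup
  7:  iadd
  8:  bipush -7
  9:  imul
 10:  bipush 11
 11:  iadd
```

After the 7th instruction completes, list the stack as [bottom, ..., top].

bipush 3  → 3
bipush 12 → 3 12
imul      → 36
dup       → 36 36
isub      → 0
dup       → 0 0
iadd      → 0

[0]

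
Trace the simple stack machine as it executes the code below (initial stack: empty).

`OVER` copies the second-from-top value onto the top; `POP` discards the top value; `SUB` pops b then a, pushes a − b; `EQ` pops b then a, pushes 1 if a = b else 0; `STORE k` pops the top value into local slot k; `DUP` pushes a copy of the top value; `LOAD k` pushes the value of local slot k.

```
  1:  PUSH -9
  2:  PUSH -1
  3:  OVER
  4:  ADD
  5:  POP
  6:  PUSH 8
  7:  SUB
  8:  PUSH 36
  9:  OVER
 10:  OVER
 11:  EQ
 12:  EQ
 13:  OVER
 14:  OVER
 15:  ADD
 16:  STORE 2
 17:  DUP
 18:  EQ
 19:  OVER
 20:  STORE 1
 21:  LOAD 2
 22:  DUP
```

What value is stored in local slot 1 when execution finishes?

PUSH -9 → -9
PUSH -1 → -9 -1
OVER    → -9 -1 -9
ADD     → -9 -10
POP     → -9
PUSH 8  → -9 8
SUB     → -17
PUSH 36 → -17 36
OVER    → -17 36 -17
OVER    → -17 36 -17 36
EQ      → -17 36 0
EQ      → -17 0
OVER    → -17 0 -17
OVER    → -17 0 -17 0
ADD     → -17 0 -17
STORE 2 → -17 0
DUP     → -17 0 0
EQ      → -17 1
OVER    → -17 1 -17
STORE 1 → -17 1
LOAD 2  → -17 1 -17
DUP     → -17 1 -17 -17

-17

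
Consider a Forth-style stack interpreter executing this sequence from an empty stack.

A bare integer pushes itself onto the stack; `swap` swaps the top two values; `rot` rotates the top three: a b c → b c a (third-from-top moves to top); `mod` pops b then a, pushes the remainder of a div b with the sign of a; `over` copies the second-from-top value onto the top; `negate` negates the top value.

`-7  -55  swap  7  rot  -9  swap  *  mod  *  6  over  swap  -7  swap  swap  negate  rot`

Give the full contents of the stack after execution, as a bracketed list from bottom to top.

-7      -7
-55     -7 -55
swap    -55 -7
7       -55 -7 7
rot     -7 7 -55
-9      -7 7 -55 -9
swap    -7 7 -9 -55
*       -7 7 495
mod     -7 7
*       -49
6       -49 6
over    -49 6 -49
swap    -49 -49 6
-7      -49 -49 6 -7
swap    -49 -49 -7 6
swap    -49 -49 6 -7
negate  -49 -49 6 7
rot     -49 6 7 -49

[-49, 6, 7, -49]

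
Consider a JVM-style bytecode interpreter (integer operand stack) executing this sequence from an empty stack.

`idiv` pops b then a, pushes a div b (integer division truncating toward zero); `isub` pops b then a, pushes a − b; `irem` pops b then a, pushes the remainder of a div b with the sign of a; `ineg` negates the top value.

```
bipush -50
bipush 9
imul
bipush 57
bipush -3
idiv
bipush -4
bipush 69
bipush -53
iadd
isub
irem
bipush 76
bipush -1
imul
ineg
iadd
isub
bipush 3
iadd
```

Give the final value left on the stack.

bipush -50 → [-50]
bipush 9   → [-50, 9]
imul       → [-450]
bipush 57  → [-450, 57]
bipush -3  → [-450, 57, -3]
idiv       → [-450, -19]
bipush -4  → [-450, -19, -4]
bipush 69  → [-450, -19, -4, 69]
bipush -53 → [-450, -19, -4, 69, -53]
iadd       → [-450, -19, -4, 16]
isub       → [-450, -19, -20]
irem       → [-450, -19]
bipush 76  → [-450, -19, 76]
bipush -1  → [-450, -19, 76, -1]
imul       → [-450, -19, -76]
ineg       → [-450, -19, 76]
iadd       → [-450, 57]
isub       → [-507]
bipush 3   → [-507, 3]
iadd       → [-504]

-504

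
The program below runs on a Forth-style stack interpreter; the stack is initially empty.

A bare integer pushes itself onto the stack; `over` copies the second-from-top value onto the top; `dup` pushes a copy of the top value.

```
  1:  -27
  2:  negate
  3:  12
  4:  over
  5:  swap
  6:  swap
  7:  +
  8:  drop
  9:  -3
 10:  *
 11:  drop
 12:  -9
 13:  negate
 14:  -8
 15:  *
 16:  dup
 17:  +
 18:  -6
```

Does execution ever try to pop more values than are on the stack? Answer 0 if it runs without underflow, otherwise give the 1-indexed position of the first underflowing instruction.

-27     [-27]
negate  [27]
12      [27, 12]
over    [27, 12, 27]
swap    [27, 27, 12]
swap    [27, 12, 27]
+       [27, 39]
drop    [27]
-3      [27, -3]
*       [-81]
drop    []
-9      [-9]
negate  [9]
-8      [9, -8]
*       [-72]
dup     [-72, -72]
+       [-144]
-6      [-144, -6]

0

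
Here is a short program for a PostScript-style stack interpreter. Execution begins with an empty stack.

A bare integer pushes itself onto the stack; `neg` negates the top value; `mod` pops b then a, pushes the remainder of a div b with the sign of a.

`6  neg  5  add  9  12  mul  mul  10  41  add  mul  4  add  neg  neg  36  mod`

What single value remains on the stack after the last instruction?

-32

6   : 6
neg : -6
5   : -6 5
add : -1
9   : -1 9
12  : -1 9 12
mul : -1 108
mul : -108
10  : -108 10
41  : -108 10 41
add : -108 51
mul : -5508
4   : -5508 4
add : -5504
neg : 5504
neg : -5504
36  : -5504 36
mod : -32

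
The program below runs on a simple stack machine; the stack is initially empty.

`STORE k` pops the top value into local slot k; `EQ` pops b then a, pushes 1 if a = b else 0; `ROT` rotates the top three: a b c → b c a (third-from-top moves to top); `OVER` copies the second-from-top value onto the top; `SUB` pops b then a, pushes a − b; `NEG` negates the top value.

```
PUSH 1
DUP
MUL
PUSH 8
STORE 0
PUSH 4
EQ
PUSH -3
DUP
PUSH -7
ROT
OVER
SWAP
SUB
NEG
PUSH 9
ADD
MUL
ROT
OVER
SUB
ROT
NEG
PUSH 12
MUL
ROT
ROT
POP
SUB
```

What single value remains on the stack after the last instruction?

127

PUSH 1   1
DUP      1 1
MUL      1
PUSH 8   1 8
STORE 0  1
PUSH 4   1 4
EQ       0
PUSH -3  0 -3
DUP      0 -3 -3
PUSH -7  0 -3 -3 -7
ROT      0 -3 -7 -3
OVER     0 -3 -7 -3 -7
SWAP     0 -3 -7 -7 -3
SUB      0 -3 -7 -4
NEG      0 -3 -7 4
PUSH 9   0 -3 -7 4 9
ADD      0 -3 -7 13
MUL      0 -3 -91
ROT      -3 -91 0
OVER     -3 -91 0 -91
SUB      -3 -91 91
ROT      -91 91 -3
NEG      -91 91 3
PUSH 12  -91 91 3 12
MUL      -91 91 36
ROT      91 36 -91
ROT      36 -91 91
POP      36 -91
SUB      127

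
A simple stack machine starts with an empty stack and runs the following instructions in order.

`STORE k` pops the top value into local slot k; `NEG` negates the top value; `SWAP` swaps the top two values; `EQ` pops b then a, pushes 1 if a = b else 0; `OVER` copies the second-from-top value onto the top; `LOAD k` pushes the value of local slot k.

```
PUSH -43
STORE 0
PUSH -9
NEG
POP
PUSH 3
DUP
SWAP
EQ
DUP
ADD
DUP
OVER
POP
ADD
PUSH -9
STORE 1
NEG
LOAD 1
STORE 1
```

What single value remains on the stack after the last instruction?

-4

PUSH -43 → -43
STORE 0  → (empty)
PUSH -9  → -9
NEG      → 9
POP      → (empty)
PUSH 3   → 3
DUP      → 3 3
SWAP     → 3 3
EQ       → 1
DUP      → 1 1
ADD      → 2
DUP      → 2 2
OVER     → 2 2 2
POP      → 2 2
ADD      → 4
PUSH -9  → 4 -9
STORE 1  → 4
NEG      → -4
LOAD 1   → -4 -9
STORE 1  → -4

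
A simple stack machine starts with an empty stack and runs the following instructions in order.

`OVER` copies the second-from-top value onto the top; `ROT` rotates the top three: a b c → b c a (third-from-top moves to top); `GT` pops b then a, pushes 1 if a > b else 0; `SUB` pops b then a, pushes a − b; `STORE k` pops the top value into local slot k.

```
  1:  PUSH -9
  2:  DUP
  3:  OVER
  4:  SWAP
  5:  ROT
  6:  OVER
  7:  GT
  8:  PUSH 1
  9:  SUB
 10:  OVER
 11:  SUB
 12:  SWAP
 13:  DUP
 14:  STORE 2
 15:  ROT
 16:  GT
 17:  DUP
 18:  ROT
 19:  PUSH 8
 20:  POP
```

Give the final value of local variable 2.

-9

PUSH -9 : [-9]
DUP     : [-9, -9]
OVER    : [-9, -9, -9]
SWAP    : [-9, -9, -9]
ROT     : [-9, -9, -9]
OVER    : [-9, -9, -9, -9]
GT      : [-9, -9, 0]
PUSH 1  : [-9, -9, 0, 1]
SUB     : [-9, -9, -1]
OVER    : [-9, -9, -1, -9]
SUB     : [-9, -9, 8]
SWAP    : [-9, 8, -9]
DUP     : [-9, 8, -9, -9]
STORE 2 : [-9, 8, -9]
ROT     : [8, -9, -9]
GT      : [8, 0]
DUP     : [8, 0, 0]
ROT     : [0, 0, 8]
PUSH 8  : [0, 0, 8, 8]
POP     : [0, 0, 8]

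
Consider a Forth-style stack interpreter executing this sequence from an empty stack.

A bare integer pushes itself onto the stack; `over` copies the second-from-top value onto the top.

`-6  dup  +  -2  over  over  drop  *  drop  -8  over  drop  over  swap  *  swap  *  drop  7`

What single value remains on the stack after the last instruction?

7

-6   : -6
dup  : -6 -6
+    : -12
-2   : -12 -2
over : -12 -2 -12
over : -12 -2 -12 -2
drop : -12 -2 -12
*    : -12 24
drop : -12
-8   : -12 -8
over : -12 -8 -12
drop : -12 -8
over : -12 -8 -12
swap : -12 -12 -8
*    : -12 96
swap : 96 -12
*    : -1152
drop : (empty)
7    : 7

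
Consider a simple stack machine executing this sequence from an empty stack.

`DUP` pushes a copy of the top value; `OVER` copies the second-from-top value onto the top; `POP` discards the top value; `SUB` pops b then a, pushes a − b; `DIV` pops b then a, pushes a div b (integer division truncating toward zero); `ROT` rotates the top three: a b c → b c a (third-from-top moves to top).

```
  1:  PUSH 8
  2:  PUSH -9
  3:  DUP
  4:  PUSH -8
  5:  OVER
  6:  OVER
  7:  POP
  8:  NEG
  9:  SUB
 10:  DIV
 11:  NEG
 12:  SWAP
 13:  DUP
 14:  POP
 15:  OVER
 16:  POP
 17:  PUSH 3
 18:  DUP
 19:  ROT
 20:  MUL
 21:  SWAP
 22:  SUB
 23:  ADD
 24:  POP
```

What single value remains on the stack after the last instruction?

PUSH 8  -> [8]
PUSH -9 -> [8, -9]
DUP     -> [8, -9, -9]
PUSH -8 -> [8, -9, -9, -8]
OVER    -> [8, -9, -9, -8, -9]
OVER    -> [8, -9, -9, -8, -9, -8]
POP     -> [8, -9, -9, -8, -9]
NEG     -> [8, -9, -9, -8, 9]
SUB     -> [8, -9, -9, -17]
DIV     -> [8, -9, 0]
NEG     -> [8, -9, 0]
SWAP    -> [8, 0, -9]
DUP     -> [8, 0, -9, -9]
POP     -> [8, 0, -9]
OVER    -> [8, 0, -9, 0]
POP     -> [8, 0, -9]
PUSH 3  -> [8, 0, -9, 3]
DUP     -> [8, 0, -9, 3, 3]
ROT     -> [8, 0, 3, 3, -9]
MUL     -> [8, 0, 3, -27]
SWAP    -> [8, 0, -27, 3]
SUB     -> [8, 0, -30]
ADD     -> [8, -30]
POP     -> [8]

8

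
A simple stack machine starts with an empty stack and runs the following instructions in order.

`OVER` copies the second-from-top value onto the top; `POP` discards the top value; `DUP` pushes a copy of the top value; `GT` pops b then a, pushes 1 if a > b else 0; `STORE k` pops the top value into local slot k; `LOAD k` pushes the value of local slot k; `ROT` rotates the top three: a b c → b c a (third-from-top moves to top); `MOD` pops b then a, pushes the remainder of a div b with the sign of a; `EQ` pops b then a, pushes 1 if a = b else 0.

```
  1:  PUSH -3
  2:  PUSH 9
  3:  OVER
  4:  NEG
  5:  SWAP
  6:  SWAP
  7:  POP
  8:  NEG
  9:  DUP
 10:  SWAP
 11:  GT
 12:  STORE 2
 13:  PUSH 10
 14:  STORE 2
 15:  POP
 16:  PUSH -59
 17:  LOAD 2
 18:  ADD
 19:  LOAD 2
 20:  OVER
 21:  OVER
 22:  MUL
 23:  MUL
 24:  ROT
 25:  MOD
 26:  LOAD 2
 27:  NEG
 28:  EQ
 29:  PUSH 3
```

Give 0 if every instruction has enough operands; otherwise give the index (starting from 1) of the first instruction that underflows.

24

PUSH -3  : -3
PUSH 9   : -3 9
OVER     : -3 9 -3
NEG      : -3 9 3
SWAP     : -3 3 9
SWAP     : -3 9 3
POP      : -3 9
NEG      : -3 -9
DUP      : -3 -9 -9
SWAP     : -3 -9 -9
GT       : -3 0
STORE 2  : -3
PUSH 10  : -3 10
STORE 2  : -3
POP      : (empty)
PUSH -59 : -59
LOAD 2   : -59 10
ADD      : -49
LOAD 2   : -49 10
OVER     : -49 10 -49
OVER     : -49 10 -49 10
MUL      : -49 10 -490
MUL      : -49 -4900
ROT  — needs 3 operands, stack has 2 → underflow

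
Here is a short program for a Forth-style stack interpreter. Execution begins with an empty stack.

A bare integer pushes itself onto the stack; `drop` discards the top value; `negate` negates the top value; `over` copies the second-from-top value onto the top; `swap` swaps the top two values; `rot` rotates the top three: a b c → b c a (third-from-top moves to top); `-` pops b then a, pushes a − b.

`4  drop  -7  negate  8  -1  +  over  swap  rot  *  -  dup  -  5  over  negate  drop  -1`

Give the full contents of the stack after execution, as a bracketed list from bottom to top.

4       [4]
drop    []
-7      [-7]
negate  [7]
8       [7, 8]
-1      [7, 8, -1]
+       [7, 7]
over    [7, 7, 7]
swap    [7, 7, 7]
rot     [7, 7, 7]
*       [7, 49]
-       [-42]
dup     [-42, -42]
-       [0]
5       [0, 5]
over    [0, 5, 0]
negate  [0, 5, 0]
drop    [0, 5]
-1      [0, 5, -1]

[0, 5, -1]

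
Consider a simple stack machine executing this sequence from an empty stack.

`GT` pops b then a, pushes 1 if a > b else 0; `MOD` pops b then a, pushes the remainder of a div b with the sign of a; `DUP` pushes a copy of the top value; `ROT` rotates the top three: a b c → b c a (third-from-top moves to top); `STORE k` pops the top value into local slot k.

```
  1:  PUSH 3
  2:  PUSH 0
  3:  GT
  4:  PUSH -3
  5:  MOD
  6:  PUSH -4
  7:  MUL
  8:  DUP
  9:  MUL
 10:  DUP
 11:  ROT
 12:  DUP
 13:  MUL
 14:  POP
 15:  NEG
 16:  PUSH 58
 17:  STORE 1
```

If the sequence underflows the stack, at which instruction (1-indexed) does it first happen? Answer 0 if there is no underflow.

PUSH 3  → [3]
PUSH 0  → [3, 0]
GT      → [1]
PUSH -3 → [1, -3]
MOD     → [1]
PUSH -4 → [1, -4]
MUL     → [-4]
DUP     → [-4, -4]
MUL     → [16]
DUP     → [16, 16]
ROT  — needs 3 operands, stack has 2 → underflow

11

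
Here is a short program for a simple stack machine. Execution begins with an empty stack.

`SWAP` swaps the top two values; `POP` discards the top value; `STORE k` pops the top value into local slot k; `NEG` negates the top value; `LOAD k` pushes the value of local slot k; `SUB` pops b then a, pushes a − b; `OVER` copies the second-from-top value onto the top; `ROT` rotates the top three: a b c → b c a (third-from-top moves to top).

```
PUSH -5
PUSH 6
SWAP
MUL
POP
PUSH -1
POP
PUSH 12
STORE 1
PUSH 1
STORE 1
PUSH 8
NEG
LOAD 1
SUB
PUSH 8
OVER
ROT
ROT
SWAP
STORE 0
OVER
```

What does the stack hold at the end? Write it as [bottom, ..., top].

PUSH -5 → [-5]
PUSH 6  → [-5, 6]
SWAP    → [6, -5]
MUL     → [-30]
POP     → []
PUSH -1 → [-1]
POP     → []
PUSH 12 → [12]
STORE 1 → []
PUSH 1  → [1]
STORE 1 → []
PUSH 8  → [8]
NEG     → [-8]
LOAD 1  → [-8, 1]
SUB     → [-9]
PUSH 8  → [-9, 8]
OVER    → [-9, 8, -9]
ROT     → [8, -9, -9]
ROT     → [-9, -9, 8]
SWAP    → [-9, 8, -9]
STORE 0 → [-9, 8]
OVER    → [-9, 8, -9]

[-9, 8, -9]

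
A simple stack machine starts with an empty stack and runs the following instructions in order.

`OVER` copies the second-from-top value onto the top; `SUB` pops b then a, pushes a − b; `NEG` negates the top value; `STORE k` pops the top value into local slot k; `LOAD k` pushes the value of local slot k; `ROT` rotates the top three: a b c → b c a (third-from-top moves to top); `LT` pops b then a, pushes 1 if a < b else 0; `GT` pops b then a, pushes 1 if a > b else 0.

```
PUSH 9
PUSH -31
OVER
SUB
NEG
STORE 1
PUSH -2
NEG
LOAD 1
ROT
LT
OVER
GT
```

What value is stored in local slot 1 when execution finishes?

PUSH 9   : 9
PUSH -31 : 9 -31
OVER     : 9 -31 9
SUB      : 9 -40
NEG      : 9 40
STORE 1  : 9
PUSH -2  : 9 -2
NEG      : 9 2
LOAD 1   : 9 2 40
ROT      : 2 40 9
LT       : 2 0
OVER     : 2 0 2
GT       : 2 0

40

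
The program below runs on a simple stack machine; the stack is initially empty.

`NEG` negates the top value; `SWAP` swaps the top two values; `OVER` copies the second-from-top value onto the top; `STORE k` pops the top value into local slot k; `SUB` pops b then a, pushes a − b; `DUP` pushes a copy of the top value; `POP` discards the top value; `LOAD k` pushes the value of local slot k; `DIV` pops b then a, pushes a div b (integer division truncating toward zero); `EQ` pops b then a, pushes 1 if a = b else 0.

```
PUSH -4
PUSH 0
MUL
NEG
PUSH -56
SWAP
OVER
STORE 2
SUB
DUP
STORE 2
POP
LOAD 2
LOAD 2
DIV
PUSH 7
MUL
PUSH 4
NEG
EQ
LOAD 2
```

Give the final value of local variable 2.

-56

PUSH -4  -> [-4]
PUSH 0   -> [-4, 0]
MUL      -> [0]
NEG      -> [0]
PUSH -56 -> [0, -56]
SWAP     -> [-56, 0]
OVER     -> [-56, 0, -56]
STORE 2  -> [-56, 0]
SUB      -> [-56]
DUP      -> [-56, -56]
STORE 2  -> [-56]
POP      -> []
LOAD 2   -> [-56]
LOAD 2   -> [-56, -56]
DIV      -> [1]
PUSH 7   -> [1, 7]
MUL      -> [7]
PUSH 4   -> [7, 4]
NEG      -> [7, -4]
EQ       -> [0]
LOAD 2   -> [0, -56]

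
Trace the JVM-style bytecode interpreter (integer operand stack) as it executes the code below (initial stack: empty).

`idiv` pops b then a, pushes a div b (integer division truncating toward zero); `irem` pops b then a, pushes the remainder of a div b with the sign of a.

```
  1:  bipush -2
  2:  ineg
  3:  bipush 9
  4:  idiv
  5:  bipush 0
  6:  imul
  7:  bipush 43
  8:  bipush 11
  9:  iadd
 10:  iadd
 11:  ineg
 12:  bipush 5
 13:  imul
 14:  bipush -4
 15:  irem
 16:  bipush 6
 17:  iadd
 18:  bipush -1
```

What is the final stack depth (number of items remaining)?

bipush -2 : [-2]
ineg      : [2]
bipush 9  : [2, 9]
idiv      : [0]
bipush 0  : [0, 0]
imul      : [0]
bipush 43 : [0, 43]
bipush 11 : [0, 43, 11]
iadd      : [0, 54]
iadd      : [54]
ineg      : [-54]
bipush 5  : [-54, 5]
imul      : [-270]
bipush -4 : [-270, -4]
irem      : [-2]
bipush 6  : [-2, 6]
iadd      : [4]
bipush -1 : [4, -1]

2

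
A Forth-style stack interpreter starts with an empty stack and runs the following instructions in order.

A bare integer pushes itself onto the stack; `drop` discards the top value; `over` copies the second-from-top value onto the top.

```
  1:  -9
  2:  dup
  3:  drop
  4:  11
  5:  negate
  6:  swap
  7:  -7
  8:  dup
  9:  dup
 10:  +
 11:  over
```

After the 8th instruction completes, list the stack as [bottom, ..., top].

-9     : [-9]
dup    : [-9, -9]
drop   : [-9]
11     : [-9, 11]
negate : [-9, -11]
swap   : [-11, -9]
-7     : [-11, -9, -7]
dup    : [-11, -9, -7, -7]

[-11, -9, -7, -7]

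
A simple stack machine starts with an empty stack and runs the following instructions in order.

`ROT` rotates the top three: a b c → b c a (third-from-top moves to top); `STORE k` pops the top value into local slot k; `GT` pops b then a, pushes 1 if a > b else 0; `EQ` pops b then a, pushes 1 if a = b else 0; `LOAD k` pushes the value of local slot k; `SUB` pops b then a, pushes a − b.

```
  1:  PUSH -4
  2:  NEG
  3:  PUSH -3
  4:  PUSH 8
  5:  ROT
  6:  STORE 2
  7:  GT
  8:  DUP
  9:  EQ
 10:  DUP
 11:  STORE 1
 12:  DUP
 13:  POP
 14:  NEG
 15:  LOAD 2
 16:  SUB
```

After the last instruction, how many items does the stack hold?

1

PUSH -4 → -4
NEG     → 4
PUSH -3 → 4 -3
PUSH 8  → 4 -3 8
ROT     → -3 8 4
STORE 2 → -3 8
GT      → 0
DUP     → 0 0
EQ      → 1
DUP     → 1 1
STORE 1 → 1
DUP     → 1 1
POP     → 1
NEG     → -1
LOAD 2  → -1 4
SUB     → -5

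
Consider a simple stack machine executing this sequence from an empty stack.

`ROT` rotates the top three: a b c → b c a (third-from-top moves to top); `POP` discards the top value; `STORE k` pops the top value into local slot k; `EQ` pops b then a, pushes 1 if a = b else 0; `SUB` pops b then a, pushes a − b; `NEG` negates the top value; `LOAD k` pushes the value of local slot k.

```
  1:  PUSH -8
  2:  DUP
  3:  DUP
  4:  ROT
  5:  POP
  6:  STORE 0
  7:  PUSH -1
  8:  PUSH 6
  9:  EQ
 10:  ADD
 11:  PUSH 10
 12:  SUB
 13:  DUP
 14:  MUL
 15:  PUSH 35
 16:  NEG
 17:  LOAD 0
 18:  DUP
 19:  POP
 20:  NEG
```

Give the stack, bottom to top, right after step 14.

[324]

PUSH -8  [-8]
DUP      [-8, -8]
DUP      [-8, -8, -8]
ROT      [-8, -8, -8]
POP      [-8, -8]
STORE 0  [-8]
PUSH -1  [-8, -1]
PUSH 6   [-8, -1, 6]
EQ       [-8, 0]
ADD      [-8]
PUSH 10  [-8, 10]
SUB      [-18]
DUP      [-18, -18]
MUL      [324]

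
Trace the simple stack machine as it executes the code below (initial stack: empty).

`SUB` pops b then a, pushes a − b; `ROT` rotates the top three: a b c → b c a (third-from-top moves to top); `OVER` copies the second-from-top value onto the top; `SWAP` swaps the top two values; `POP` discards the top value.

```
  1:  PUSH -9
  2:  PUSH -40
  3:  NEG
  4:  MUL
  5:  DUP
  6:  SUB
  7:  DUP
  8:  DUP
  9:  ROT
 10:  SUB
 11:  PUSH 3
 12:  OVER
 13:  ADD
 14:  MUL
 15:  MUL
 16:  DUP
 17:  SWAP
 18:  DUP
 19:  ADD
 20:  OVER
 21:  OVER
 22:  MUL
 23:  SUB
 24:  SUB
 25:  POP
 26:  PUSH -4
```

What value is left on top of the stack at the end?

PUSH -9  → -9
PUSH -40 → -9 -40
NEG      → -9 40
MUL      → -360
DUP      → -360 -360
SUB      → 0
DUP      → 0 0
DUP      → 0 0 0
ROT      → 0 0 0
SUB      → 0 0
PUSH 3   → 0 0 3
OVER     → 0 0 3 0
ADD      → 0 0 3
MUL      → 0 0
MUL      → 0
DUP      → 0 0
SWAP     → 0 0
DUP      → 0 0 0
ADD      → 0 0
OVER     → 0 0 0
OVER     → 0 0 0 0
MUL      → 0 0 0
SUB      → 0 0
SUB      → 0
POP      → (empty)
PUSH -4  → -4

-4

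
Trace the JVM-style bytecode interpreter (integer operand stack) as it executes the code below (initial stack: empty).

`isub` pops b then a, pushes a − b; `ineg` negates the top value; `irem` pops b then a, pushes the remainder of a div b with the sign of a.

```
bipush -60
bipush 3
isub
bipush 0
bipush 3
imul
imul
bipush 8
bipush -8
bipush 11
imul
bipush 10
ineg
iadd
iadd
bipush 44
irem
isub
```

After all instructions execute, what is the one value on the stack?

bipush -60 -> [-60]
bipush 3   -> [-60, 3]
isub       -> [-63]
bipush 0   -> [-63, 0]
bipush 3   -> [-63, 0, 3]
imul       -> [-63, 0]
imul       -> [0]
bipush 8   -> [0, 8]
bipush -8  -> [0, 8, -8]
bipush 11  -> [0, 8, -8, 11]
imul       -> [0, 8, -88]
bipush 10  -> [0, 8, -88, 10]
ineg       -> [0, 8, -88, -10]
iadd       -> [0, 8, -98]
iadd       -> [0, -90]
bipush 44  -> [0, -90, 44]
irem       -> [0, -2]
isub       -> [2]

2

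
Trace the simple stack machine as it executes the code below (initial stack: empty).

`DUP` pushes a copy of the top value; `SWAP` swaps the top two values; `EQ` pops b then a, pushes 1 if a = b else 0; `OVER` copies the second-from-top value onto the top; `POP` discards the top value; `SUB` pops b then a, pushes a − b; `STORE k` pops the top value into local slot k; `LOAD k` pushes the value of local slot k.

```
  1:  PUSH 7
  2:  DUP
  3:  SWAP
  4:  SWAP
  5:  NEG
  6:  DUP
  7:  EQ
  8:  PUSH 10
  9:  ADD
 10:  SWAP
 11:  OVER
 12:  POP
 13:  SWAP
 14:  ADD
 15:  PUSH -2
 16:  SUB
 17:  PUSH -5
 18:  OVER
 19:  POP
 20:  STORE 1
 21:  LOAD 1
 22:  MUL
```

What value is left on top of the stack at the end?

PUSH 7   7
DUP      7 7
SWAP     7 7
SWAP     7 7
NEG      7 -7
DUP      7 -7 -7
EQ       7 1
PUSH 10  7 1 10
ADD      7 11
SWAP     11 7
OVER     11 7 11
POP      11 7
SWAP     7 11
ADD      18
PUSH -2  18 -2
SUB      20
PUSH -5  20 -5
OVER     20 -5 20
POP      20 -5
STORE 1  20
LOAD 1   20 -5
MUL      -100

-100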